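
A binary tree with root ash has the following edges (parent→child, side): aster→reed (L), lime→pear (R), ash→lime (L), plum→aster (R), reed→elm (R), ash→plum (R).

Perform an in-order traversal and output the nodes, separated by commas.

lime, pear, ash, plum, reed, elm, aster

In-order visits the left subtree, then the node, then the right subtree.
At ash: go left to lime.
  At lime: no left child.
  Visit lime.
  At lime: go right to pear.
    pear is a leaf — visit pear.
Visit ash.
At ash: go right to plum.
  At plum: no left child.
  Visit plum.
  At plum: go right to aster.
    At aster: go left to reed.
      At reed: no left child.
      Visit reed.
      At reed: go right to elm.
        elm is a leaf — visit elm.
    Visit aster.
    At aster: no right child.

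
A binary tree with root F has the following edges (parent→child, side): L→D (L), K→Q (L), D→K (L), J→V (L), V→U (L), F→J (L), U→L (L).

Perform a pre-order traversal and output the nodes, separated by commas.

F, J, V, U, L, D, K, Q

Pre-order visits the node, then its left subtree, then its right subtree.
Visit F.
At F: go left to J.
  Visit J.
  At J: go left to V.
    Visit V.
    At V: go left to U.
      Visit U.
      At U: go left to L.
        Visit L.
        At L: go left to D.
          Visit D.
          At D: go left to K.
            Visit K.
            At K: go left to Q.
              Q is a leaf — visit Q.
            At K: no right child.
          At D: no right child.
        At L: no right child.
      At U: no right child.
    At V: no right child.
  At J: no right child.
At F: no right child.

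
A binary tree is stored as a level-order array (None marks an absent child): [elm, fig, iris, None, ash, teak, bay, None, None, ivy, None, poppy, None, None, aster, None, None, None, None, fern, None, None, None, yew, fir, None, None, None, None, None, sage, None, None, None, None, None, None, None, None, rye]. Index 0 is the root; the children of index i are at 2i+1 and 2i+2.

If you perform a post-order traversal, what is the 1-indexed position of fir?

7

Post-order visits the left subtree, then the right subtree, then the node.
At elm: go left to fig.
  At fig: no left child.
  At fig: go right to ash.
    At ash: go left to ivy.
      At ivy: go left to fern.
        At fern: go left to rye.
          rye is a leaf — visit rye.
        At fern: no right child.
        Visit fern.
      At ivy: no right child.
      Visit ivy.
    At ash: no right child.
    Visit ash.
  Visit fig.
At elm: go right to iris.
  At iris: go left to teak.
    At teak: go left to poppy.
      At poppy: go left to yew.
        yew is a leaf — visit yew.
      At poppy: go right to fir.
        fir is a leaf — visit fir.
      Visit poppy.
    At teak: no right child.
    Visit teak.
  At iris: go right to bay.
    At bay: no left child.
    At bay: go right to aster.
      At aster: no left child.
      At aster: go right to sage.
        sage is a leaf — visit sage.
      Visit aster.
    Visit bay.
  Visit iris.
Visit elm.
Full post-order sequence: rye, fern, ivy, ash, fig, yew, fir, poppy, teak, sage, aster, bay, iris, elm.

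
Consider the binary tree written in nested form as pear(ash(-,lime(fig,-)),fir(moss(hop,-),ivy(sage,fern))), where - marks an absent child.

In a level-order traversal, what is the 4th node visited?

lime

Level-order visits nodes level by level from the root, left to right within each level.
Level 0: pear
Level 1: ash, fir
Level 2: lime, moss, ivy
Level 3: fig, hop, sage, fern
Full level-order sequence: pear, ash, fir, lime, moss, ivy, fig, hop, sage, fern.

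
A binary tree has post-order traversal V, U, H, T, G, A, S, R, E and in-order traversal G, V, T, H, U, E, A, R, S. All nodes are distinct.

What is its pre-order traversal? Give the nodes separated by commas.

The last element of post-order is the root; it splits in-order into left and right subtrees.
Root E: left subtree has 5 nodes {G, V, T, H, U}, right has 3 {A, R, S}.
  Root G: left subtree has 0 nodes { }, right has 4 {V, T, H, U}.
    Root T: left subtree has 1 node {V}, right has 2 {H, U}.
      Root H: left subtree has 0 nodes { }, right has 1 {U}.
  Root R: left subtree has 1 node {A}, right has 1 {S}.

E, G, T, V, H, U, R, A, S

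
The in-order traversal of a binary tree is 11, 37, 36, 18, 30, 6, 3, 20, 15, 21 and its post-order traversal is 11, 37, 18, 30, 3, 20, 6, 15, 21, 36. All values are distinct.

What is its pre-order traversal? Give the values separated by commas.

The last element of post-order is the root; it splits in-order into left and right subtrees.
Root 36: left subtree has 2 nodes {11, 37}, right has 7 {18, 30, 6, 3, 20, 15, 21}.
  Root 37: left subtree has 1 node {11}, right has 0 { }.
  Root 21: left subtree has 6 nodes {18, 30, 6, 3, 20, 15}, right has 0 { }.
    Root 15: left subtree has 5 nodes {18, 30, 6, 3, 20}, right has 0 { }.
      Root 6: left subtree has 2 nodes {18, 30}, right has 2 {3, 20}.
        Root 30: left subtree has 1 node {18}, right has 0 { }.
        Root 20: left subtree has 1 node {3}, right has 0 { }.

36, 37, 11, 21, 15, 6, 30, 18, 20, 3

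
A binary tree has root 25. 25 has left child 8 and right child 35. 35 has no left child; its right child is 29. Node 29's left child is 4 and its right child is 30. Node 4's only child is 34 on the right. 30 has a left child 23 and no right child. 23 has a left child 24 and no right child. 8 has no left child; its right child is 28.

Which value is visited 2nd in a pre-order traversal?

8

Pre-order visits the node, then its left subtree, then its right subtree.
Visit 25.
At 25: go left to 8.
  Visit 8.
  At 8: no left child.
  At 8: go right to 28.
    28 is a leaf — visit 28.
At 25: go right to 35.
  Visit 35.
  At 35: no left child.
  At 35: go right to 29.
    Visit 29.
    At 29: go left to 4.
      Visit 4.
      At 4: no left child.
      At 4: go right to 34.
        34 is a leaf — visit 34.
    At 29: go right to 30.
      Visit 30.
      At 30: go left to 23.
        Visit 23.
        At 23: go left to 24.
          24 is a leaf — visit 24.
        At 23: no right child.
      At 30: no right child.
Full pre-order sequence: 25, 8, 28, 35, 29, 4, 34, 30, 23, 24.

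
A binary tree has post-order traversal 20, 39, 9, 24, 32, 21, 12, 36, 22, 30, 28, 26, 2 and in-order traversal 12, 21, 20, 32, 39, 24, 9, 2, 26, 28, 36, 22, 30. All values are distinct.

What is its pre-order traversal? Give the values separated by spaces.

The last element of post-order is the root; it splits in-order into left and right subtrees.
Root 2: left subtree has 7 nodes {12, 21, 20, 32, 39, 24, 9}, right has 5 {26, 28, 36, 22, 30}.
  Root 12: left subtree has 0 nodes { }, right has 6 {21, 20, 32, 39, 24, 9}.
    Root 21: left subtree has 0 nodes { }, right has 5 {20, 32, 39, 24, 9}.
      Root 32: left subtree has 1 node {20}, right has 3 {39, 24, 9}.
        Root 24: left subtree has 1 node {39}, right has 1 {9}.
  Root 26: left subtree has 0 nodes { }, right has 4 {28, 36, 22, 30}.
    Root 28: left subtree has 0 nodes { }, right has 3 {36, 22, 30}.
      Root 30: left subtree has 2 nodes {36, 22}, right has 0 { }.
        Root 22: left subtree has 1 node {36}, right has 0 { }.

2 12 21 32 20 24 39 9 26 28 30 22 36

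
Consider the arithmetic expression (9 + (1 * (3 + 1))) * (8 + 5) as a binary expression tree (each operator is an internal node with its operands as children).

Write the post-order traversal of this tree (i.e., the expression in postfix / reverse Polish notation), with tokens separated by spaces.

Post-order on an expression tree gives postfix notation: for each operator, emit left operand, right operand, then the operator.

9 1 3 1 + * + 8 5 + *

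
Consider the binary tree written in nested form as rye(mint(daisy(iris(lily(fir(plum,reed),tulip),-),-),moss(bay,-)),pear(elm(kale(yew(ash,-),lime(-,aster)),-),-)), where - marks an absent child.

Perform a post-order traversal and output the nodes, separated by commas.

Post-order visits the left subtree, then the right subtree, then the node.
At rye: go left to mint.
  At mint: go left to daisy.
    At daisy: go left to iris.
      At iris: go left to lily.
        At lily: go left to fir.
          At fir: go left to plum.
            plum is a leaf — visit plum.
          At fir: go right to reed.
            reed is a leaf — visit reed.
          Visit fir.
        At lily: go right to tulip.
          tulip is a leaf — visit tulip.
        Visit lily.
      At iris: no right child.
      Visit iris.
    At daisy: no right child.
    Visit daisy.
  At mint: go right to moss.
    At moss: go left to bay.
      bay is a leaf — visit bay.
    At moss: no right child.
    Visit moss.
  Visit mint.
At rye: go right to pear.
  At pear: go left to elm.
    At elm: go left to kale.
      At kale: go left to yew.
        At yew: go left to ash.
          ash is a leaf — visit ash.
        At yew: no right child.
        Visit yew.
      At kale: go right to lime.
        At lime: no left child.
        At lime: go right to aster.
          aster is a leaf — visit aster.
        Visit lime.
      Visit kale.
    At elm: no right child.
    Visit elm.
  At pear: no right child.
  Visit pear.
Visit rye.

plum, reed, fir, tulip, lily, iris, daisy, bay, moss, mint, ash, yew, aster, lime, kale, elm, pear, rye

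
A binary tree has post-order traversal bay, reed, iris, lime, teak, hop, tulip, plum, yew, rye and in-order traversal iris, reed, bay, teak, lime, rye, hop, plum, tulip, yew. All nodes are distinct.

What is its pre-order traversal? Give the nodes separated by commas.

rye, teak, iris, reed, bay, lime, yew, plum, hop, tulip

The last element of post-order is the root; it splits in-order into left and right subtrees.
Root rye: left subtree has 5 nodes {iris, reed, bay, teak, lime}, right has 4 {hop, plum, tulip, yew}.
  Root teak: left subtree has 3 nodes {iris, reed, bay}, right has 1 {lime}.
    Root iris: left subtree has 0 nodes { }, right has 2 {reed, bay}.
      Root reed: left subtree has 0 nodes { }, right has 1 {bay}.
  Root yew: left subtree has 3 nodes {hop, plum, tulip}, right has 0 { }.
    Root plum: left subtree has 1 node {hop}, right has 1 {tulip}.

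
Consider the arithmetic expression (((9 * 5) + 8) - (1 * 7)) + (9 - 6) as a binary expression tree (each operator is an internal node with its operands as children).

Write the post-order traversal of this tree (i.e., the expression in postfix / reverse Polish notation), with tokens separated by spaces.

Post-order on an expression tree gives postfix notation: for each operator, emit left operand, right operand, then the operator.

9 5 * 8 + 1 7 * - 9 6 - +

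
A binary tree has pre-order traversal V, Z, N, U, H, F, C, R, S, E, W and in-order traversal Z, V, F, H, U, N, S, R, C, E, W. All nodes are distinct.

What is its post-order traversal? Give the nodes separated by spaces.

The first element of pre-order is the root; it splits in-order into left and right subtrees.
Root V: left subtree has 1 node {Z}, right has 9 {F, H, U, N, S, R, C, E, W}.
  Root N: left subtree has 3 nodes {F, H, U}, right has 5 {S, R, C, E, W}.
    Root U: left subtree has 2 nodes {F, H}, right has 0 { }.
      Root H: left subtree has 1 node {F}, right has 0 { }.
    Root C: left subtree has 2 nodes {S, R}, right has 2 {E, W}.
      Root R: left subtree has 1 node {S}, right has 0 { }.
      Root E: left subtree has 0 nodes { }, right has 1 {W}.

Z F H U S R W E C N V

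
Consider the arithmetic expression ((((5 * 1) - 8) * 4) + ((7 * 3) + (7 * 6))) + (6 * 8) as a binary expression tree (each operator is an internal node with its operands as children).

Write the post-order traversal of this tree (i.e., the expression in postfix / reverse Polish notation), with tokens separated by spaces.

Post-order on an expression tree gives postfix notation: for each operator, emit left operand, right operand, then the operator.

5 1 * 8 - 4 * 7 3 * 7 6 * + + 6 8 * +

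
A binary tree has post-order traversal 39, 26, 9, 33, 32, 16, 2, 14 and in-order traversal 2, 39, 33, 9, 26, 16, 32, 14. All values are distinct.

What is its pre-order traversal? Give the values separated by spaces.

The last element of post-order is the root; it splits in-order into left and right subtrees.
Root 14: left subtree has 7 nodes {2, 39, 33, 9, 26, 16, 32}, right has 0 { }.
  Root 2: left subtree has 0 nodes { }, right has 6 {39, 33, 9, 26, 16, 32}.
    Root 16: left subtree has 4 nodes {39, 33, 9, 26}, right has 1 {32}.
      Root 33: left subtree has 1 node {39}, right has 2 {9, 26}.
        Root 9: left subtree has 0 nodes { }, right has 1 {26}.

14 2 16 33 39 9 26 32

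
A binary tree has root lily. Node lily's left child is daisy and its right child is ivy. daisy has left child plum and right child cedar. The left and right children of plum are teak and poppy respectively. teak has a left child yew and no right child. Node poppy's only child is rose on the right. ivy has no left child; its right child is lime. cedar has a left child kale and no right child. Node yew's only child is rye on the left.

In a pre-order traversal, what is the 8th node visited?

rose

Pre-order visits the node, then its left subtree, then its right subtree.
Visit lily.
At lily: go left to daisy.
  Visit daisy.
  At daisy: go left to plum.
    Visit plum.
    At plum: go left to teak.
      Visit teak.
      At teak: go left to yew.
        Visit yew.
        At yew: go left to rye.
          rye is a leaf — visit rye.
        At yew: no right child.
      At teak: no right child.
    At plum: go right to poppy.
      Visit poppy.
      At poppy: no left child.
      At poppy: go right to rose.
        rose is a leaf — visit rose.
  At daisy: go right to cedar.
    Visit cedar.
    At cedar: go left to kale.
      kale is a leaf — visit kale.
    At cedar: no right child.
At lily: go right to ivy.
  Visit ivy.
  At ivy: no left child.
  At ivy: go right to lime.
    lime is a leaf — visit lime.
Full pre-order sequence: lily, daisy, plum, teak, yew, rye, poppy, rose, cedar, kale, ivy, lime.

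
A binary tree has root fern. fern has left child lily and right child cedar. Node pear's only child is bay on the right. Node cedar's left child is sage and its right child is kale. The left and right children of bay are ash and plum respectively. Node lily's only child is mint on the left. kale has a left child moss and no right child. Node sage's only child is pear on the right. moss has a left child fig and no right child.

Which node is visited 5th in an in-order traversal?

In-order visits the left subtree, then the node, then the right subtree.
At fern: go left to lily.
  At lily: go left to mint.
    mint is a leaf — visit mint.
  Visit lily.
  At lily: no right child.
Visit fern.
At fern: go right to cedar.
  At cedar: go left to sage.
    At sage: no left child.
    Visit sage.
    At sage: go right to pear.
      At pear: no left child.
      Visit pear.
      At pear: go right to bay.
        At bay: go left to ash.
          ash is a leaf — visit ash.
        Visit bay.
        At bay: go right to plum.
          plum is a leaf — visit plum.
  Visit cedar.
  At cedar: go right to kale.
    At kale: go left to moss.
      At moss: go left to fig.
        fig is a leaf — visit fig.
      Visit moss.
      At moss: no right child.
    Visit kale.
    At kale: no right child.
Full in-order sequence: mint, lily, fern, sage, pear, ash, bay, plum, cedar, fig, moss, kale.

pear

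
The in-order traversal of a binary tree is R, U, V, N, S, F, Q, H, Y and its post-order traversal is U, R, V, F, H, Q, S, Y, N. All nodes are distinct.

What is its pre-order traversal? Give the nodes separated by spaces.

The last element of post-order is the root; it splits in-order into left and right subtrees.
Root N: left subtree has 3 nodes {R, U, V}, right has 5 {S, F, Q, H, Y}.
  Root V: left subtree has 2 nodes {R, U}, right has 0 { }.
    Root R: left subtree has 0 nodes { }, right has 1 {U}.
  Root Y: left subtree has 4 nodes {S, F, Q, H}, right has 0 { }.
    Root S: left subtree has 0 nodes { }, right has 3 {F, Q, H}.
      Root Q: left subtree has 1 node {F}, right has 1 {H}.

N V R U Y S Q F H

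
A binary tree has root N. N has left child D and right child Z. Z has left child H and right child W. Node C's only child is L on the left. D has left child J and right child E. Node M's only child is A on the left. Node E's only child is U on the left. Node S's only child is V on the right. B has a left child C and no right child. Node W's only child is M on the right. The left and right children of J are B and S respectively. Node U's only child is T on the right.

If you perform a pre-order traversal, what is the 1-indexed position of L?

6

Pre-order visits the node, then its left subtree, then its right subtree.
Visit N.
At N: go left to D.
  Visit D.
  At D: go left to J.
    Visit J.
    At J: go left to B.
      Visit B.
      At B: go left to C.
        Visit C.
        At C: go left to L.
          L is a leaf — visit L.
        At C: no right child.
      At B: no right child.
    At J: go right to S.
      Visit S.
      At S: no left child.
      At S: go right to V.
        V is a leaf — visit V.
  At D: go right to E.
    Visit E.
    At E: go left to U.
      Visit U.
      At U: no left child.
      At U: go right to T.
        T is a leaf — visit T.
    At E: no right child.
At N: go right to Z.
  Visit Z.
  At Z: go left to H.
    H is a leaf — visit H.
  At Z: go right to W.
    Visit W.
    At W: no left child.
    At W: go right to M.
      Visit M.
      At M: go left to A.
        A is a leaf — visit A.
      At M: no right child.
Full pre-order sequence: N, D, J, B, C, L, S, V, E, U, T, Z, H, W, M, A.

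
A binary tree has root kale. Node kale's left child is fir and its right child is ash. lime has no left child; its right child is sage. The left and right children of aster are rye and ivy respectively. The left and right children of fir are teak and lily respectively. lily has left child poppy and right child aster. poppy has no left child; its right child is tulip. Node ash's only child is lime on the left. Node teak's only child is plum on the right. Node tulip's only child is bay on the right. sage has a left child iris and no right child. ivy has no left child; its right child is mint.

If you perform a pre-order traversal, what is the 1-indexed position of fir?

2

Pre-order visits the node, then its left subtree, then its right subtree.
Visit kale.
At kale: go left to fir.
  Visit fir.
  At fir: go left to teak.
    Visit teak.
    At teak: no left child.
    At teak: go right to plum.
      plum is a leaf — visit plum.
  At fir: go right to lily.
    Visit lily.
    At lily: go left to poppy.
      Visit poppy.
      At poppy: no left child.
      At poppy: go right to tulip.
        Visit tulip.
        At tulip: no left child.
        At tulip: go right to bay.
          bay is a leaf — visit bay.
    At lily: go right to aster.
      Visit aster.
      At aster: go left to rye.
        rye is a leaf — visit rye.
      At aster: go right to ivy.
        Visit ivy.
        At ivy: no left child.
        At ivy: go right to mint.
          mint is a leaf — visit mint.
At kale: go right to ash.
  Visit ash.
  At ash: go left to lime.
    Visit lime.
    At lime: no left child.
    At lime: go right to sage.
      Visit sage.
      At sage: go left to iris.
        iris is a leaf — visit iris.
      At sage: no right child.
  At ash: no right child.
Full pre-order sequence: kale, fir, teak, plum, lily, poppy, tulip, bay, aster, rye, ivy, mint, ash, lime, sage, iris.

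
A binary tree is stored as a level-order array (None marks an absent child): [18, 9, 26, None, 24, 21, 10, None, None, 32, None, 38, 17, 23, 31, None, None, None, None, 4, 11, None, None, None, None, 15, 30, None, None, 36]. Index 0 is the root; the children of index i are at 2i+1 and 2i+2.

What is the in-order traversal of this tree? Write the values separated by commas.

9, 4, 32, 11, 24, 18, 38, 21, 15, 17, 30, 26, 23, 10, 36, 31

In-order visits the left subtree, then the node, then the right subtree.
At 18: go left to 9.
  At 9: no left child.
  Visit 9.
  At 9: go right to 24.
    At 24: go left to 32.
      At 32: go left to 4.
        4 is a leaf — visit 4.
      Visit 32.
      At 32: go right to 11.
        11 is a leaf — visit 11.
    Visit 24.
    At 24: no right child.
Visit 18.
At 18: go right to 26.
  At 26: go left to 21.
    At 21: go left to 38.
      38 is a leaf — visit 38.
    Visit 21.
    At 21: go right to 17.
      At 17: go left to 15.
        15 is a leaf — visit 15.
      Visit 17.
      At 17: go right to 30.
        30 is a leaf — visit 30.
  Visit 26.
  At 26: go right to 10.
    At 10: go left to 23.
      23 is a leaf — visit 23.
    Visit 10.
    At 10: go right to 31.
      At 31: go left to 36.
        36 is a leaf — visit 36.
      Visit 31.
      At 31: no right child.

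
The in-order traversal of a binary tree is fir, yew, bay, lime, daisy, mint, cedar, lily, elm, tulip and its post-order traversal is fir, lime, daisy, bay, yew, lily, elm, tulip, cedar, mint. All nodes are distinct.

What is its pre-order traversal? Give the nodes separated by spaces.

The last element of post-order is the root; it splits in-order into left and right subtrees.
Root mint: left subtree has 5 nodes {fir, yew, bay, lime, daisy}, right has 4 {cedar, lily, elm, tulip}.
  Root yew: left subtree has 1 node {fir}, right has 3 {bay, lime, daisy}.
    Root bay: left subtree has 0 nodes { }, right has 2 {lime, daisy}.
      Root daisy: left subtree has 1 node {lime}, right has 0 { }.
  Root cedar: left subtree has 0 nodes { }, right has 3 {lily, elm, tulip}.
    Root tulip: left subtree has 2 nodes {lily, elm}, right has 0 { }.
      Root elm: left subtree has 1 node {lily}, right has 0 { }.

mint yew fir bay daisy lime cedar tulip elm lily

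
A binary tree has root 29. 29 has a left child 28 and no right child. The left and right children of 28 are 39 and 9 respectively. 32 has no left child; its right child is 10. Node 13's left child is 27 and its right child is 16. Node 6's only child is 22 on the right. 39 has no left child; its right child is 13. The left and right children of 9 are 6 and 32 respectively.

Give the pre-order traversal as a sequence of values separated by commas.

Pre-order visits the node, then its left subtree, then its right subtree.
Visit 29.
At 29: go left to 28.
  Visit 28.
  At 28: go left to 39.
    Visit 39.
    At 39: no left child.
    At 39: go right to 13.
      Visit 13.
      At 13: go left to 27.
        27 is a leaf — visit 27.
      At 13: go right to 16.
        16 is a leaf — visit 16.
  At 28: go right to 9.
    Visit 9.
    At 9: go left to 6.
      Visit 6.
      At 6: no left child.
      At 6: go right to 22.
        22 is a leaf — visit 22.
    At 9: go right to 32.
      Visit 32.
      At 32: no left child.
      At 32: go right to 10.
        10 is a leaf — visit 10.
At 29: no right child.

29, 28, 39, 13, 27, 16, 9, 6, 22, 32, 10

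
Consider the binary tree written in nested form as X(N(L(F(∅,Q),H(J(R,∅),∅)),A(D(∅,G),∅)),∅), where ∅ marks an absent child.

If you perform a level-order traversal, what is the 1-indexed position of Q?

Level-order visits nodes level by level from the root, left to right within each level.
Level 0: X
Level 1: N
Level 2: L, A
Level 3: F, H, D
Level 4: Q, J, G
Level 5: R
Full level-order sequence: X, N, L, A, F, H, D, Q, J, G, R.

8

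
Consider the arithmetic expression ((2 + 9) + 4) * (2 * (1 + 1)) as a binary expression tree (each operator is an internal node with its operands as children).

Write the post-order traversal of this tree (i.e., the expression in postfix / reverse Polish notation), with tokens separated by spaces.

Post-order on an expression tree gives postfix notation: for each operator, emit left operand, right operand, then the operator.

2 9 + 4 + 2 1 1 + * *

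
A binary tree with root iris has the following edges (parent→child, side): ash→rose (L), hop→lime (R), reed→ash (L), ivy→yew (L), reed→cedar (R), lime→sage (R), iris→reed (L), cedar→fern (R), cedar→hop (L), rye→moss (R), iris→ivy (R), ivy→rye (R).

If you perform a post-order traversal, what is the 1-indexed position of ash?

Post-order visits the left subtree, then the right subtree, then the node.
At iris: go left to reed.
  At reed: go left to ash.
    At ash: go left to rose.
      rose is a leaf — visit rose.
    At ash: no right child.
    Visit ash.
  At reed: go right to cedar.
    At cedar: go left to hop.
      At hop: no left child.
      At hop: go right to lime.
        At lime: no left child.
        At lime: go right to sage.
          sage is a leaf — visit sage.
        Visit lime.
      Visit hop.
    At cedar: go right to fern.
      fern is a leaf — visit fern.
    Visit cedar.
  Visit reed.
At iris: go right to ivy.
  At ivy: go left to yew.
    yew is a leaf — visit yew.
  At ivy: go right to rye.
    At rye: no left child.
    At rye: go right to moss.
      moss is a leaf — visit moss.
    Visit rye.
  Visit ivy.
Visit iris.
Full post-order sequence: rose, ash, sage, lime, hop, fern, cedar, reed, yew, moss, rye, ivy, iris.

2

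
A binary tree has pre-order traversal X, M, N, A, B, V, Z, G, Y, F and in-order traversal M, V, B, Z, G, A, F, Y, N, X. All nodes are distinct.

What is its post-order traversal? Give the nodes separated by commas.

V, G, Z, B, F, Y, A, N, M, X

The first element of pre-order is the root; it splits in-order into left and right subtrees.
Root X: left subtree has 9 nodes {M, V, B, Z, G, A, F, Y, N}, right has 0 { }.
  Root M: left subtree has 0 nodes { }, right has 8 {V, B, Z, G, A, F, Y, N}.
    Root N: left subtree has 7 nodes {V, B, Z, G, A, F, Y}, right has 0 { }.
      Root A: left subtree has 4 nodes {V, B, Z, G}, right has 2 {F, Y}.
        Root B: left subtree has 1 node {V}, right has 2 {Z, G}.
          Root Z: left subtree has 0 nodes { }, right has 1 {G}.
        Root Y: left subtree has 1 node {F}, right has 0 { }.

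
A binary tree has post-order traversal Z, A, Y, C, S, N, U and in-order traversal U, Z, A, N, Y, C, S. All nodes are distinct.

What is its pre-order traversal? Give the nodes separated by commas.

U, N, A, Z, S, C, Y

The last element of post-order is the root; it splits in-order into left and right subtrees.
Root U: left subtree has 0 nodes { }, right has 6 {Z, A, N, Y, C, S}.
  Root N: left subtree has 2 nodes {Z, A}, right has 3 {Y, C, S}.
    Root A: left subtree has 1 node {Z}, right has 0 { }.
    Root S: left subtree has 2 nodes {Y, C}, right has 0 { }.
      Root C: left subtree has 1 node {Y}, right has 0 { }.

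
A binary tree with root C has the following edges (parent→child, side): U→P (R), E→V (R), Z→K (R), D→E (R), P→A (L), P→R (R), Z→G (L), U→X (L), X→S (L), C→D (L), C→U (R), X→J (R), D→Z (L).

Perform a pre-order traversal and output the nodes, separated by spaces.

C D Z G K E V U X S J P A R

Pre-order visits the node, then its left subtree, then its right subtree.
Visit C.
At C: go left to D.
  Visit D.
  At D: go left to Z.
    Visit Z.
    At Z: go left to G.
      G is a leaf — visit G.
    At Z: go right to K.
      K is a leaf — visit K.
  At D: go right to E.
    Visit E.
    At E: no left child.
    At E: go right to V.
      V is a leaf — visit V.
At C: go right to U.
  Visit U.
  At U: go left to X.
    Visit X.
    At X: go left to S.
      S is a leaf — visit S.
    At X: go right to J.
      J is a leaf — visit J.
  At U: go right to P.
    Visit P.
    At P: go left to A.
      A is a leaf — visit A.
    At P: go right to R.
      R is a leaf — visit R.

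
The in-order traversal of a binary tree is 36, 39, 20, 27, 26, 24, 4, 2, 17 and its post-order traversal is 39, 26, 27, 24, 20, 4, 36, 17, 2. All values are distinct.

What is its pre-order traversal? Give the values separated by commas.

The last element of post-order is the root; it splits in-order into left and right subtrees.
Root 2: left subtree has 7 nodes {36, 39, 20, 27, 26, 24, 4}, right has 1 {17}.
  Root 36: left subtree has 0 nodes { }, right has 6 {39, 20, 27, 26, 24, 4}.
    Root 4: left subtree has 5 nodes {39, 20, 27, 26, 24}, right has 0 { }.
      Root 20: left subtree has 1 node {39}, right has 3 {27, 26, 24}.
        Root 24: left subtree has 2 nodes {27, 26}, right has 0 { }.
          Root 27: left subtree has 0 nodes { }, right has 1 {26}.

2, 36, 4, 20, 39, 24, 27, 26, 17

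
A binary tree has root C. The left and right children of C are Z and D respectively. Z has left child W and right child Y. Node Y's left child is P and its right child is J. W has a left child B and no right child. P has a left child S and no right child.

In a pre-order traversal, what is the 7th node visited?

Pre-order visits the node, then its left subtree, then its right subtree.
Visit C.
At C: go left to Z.
  Visit Z.
  At Z: go left to W.
    Visit W.
    At W: go left to B.
      B is a leaf — visit B.
    At W: no right child.
  At Z: go right to Y.
    Visit Y.
    At Y: go left to P.
      Visit P.
      At P: go left to S.
        S is a leaf — visit S.
      At P: no right child.
    At Y: go right to J.
      J is a leaf — visit J.
At C: go right to D.
  D is a leaf — visit D.
Full pre-order sequence: C, Z, W, B, Y, P, S, J, D.

S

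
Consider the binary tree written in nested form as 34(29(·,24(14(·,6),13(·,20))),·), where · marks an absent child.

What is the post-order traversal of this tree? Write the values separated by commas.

Post-order visits the left subtree, then the right subtree, then the node.
At 34: go left to 29.
  At 29: no left child.
  At 29: go right to 24.
    At 24: go left to 14.
      At 14: no left child.
      At 14: go right to 6.
        6 is a leaf — visit 6.
      Visit 14.
    At 24: go right to 13.
      At 13: no left child.
      At 13: go right to 20.
        20 is a leaf — visit 20.
      Visit 13.
    Visit 24.
  Visit 29.
At 34: no right child.
Visit 34.

6, 14, 20, 13, 24, 29, 34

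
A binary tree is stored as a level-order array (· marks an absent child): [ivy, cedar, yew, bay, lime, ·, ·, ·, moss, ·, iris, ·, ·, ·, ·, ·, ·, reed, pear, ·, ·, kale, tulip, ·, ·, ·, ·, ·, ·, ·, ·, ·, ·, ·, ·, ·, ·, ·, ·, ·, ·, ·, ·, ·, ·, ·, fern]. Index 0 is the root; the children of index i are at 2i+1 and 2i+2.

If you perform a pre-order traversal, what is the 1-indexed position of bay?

Pre-order visits the node, then its left subtree, then its right subtree.
Visit ivy.
At ivy: go left to cedar.
  Visit cedar.
  At cedar: go left to bay.
    Visit bay.
    At bay: no left child.
    At bay: go right to moss.
      Visit moss.
      At moss: go left to reed.
        reed is a leaf — visit reed.
      At moss: go right to pear.
        pear is a leaf — visit pear.
  At cedar: go right to lime.
    Visit lime.
    At lime: no left child.
    At lime: go right to iris.
      Visit iris.
      At iris: go left to kale.
        kale is a leaf — visit kale.
      At iris: go right to tulip.
        Visit tulip.
        At tulip: no left child.
        At tulip: go right to fern.
          fern is a leaf — visit fern.
At ivy: go right to yew.
  yew is a leaf — visit yew.
Full pre-order sequence: ivy, cedar, bay, moss, reed, pear, lime, iris, kale, tulip, fern, yew.

3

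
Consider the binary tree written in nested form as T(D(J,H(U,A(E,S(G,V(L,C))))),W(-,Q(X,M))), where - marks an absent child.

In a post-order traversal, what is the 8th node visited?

S

Post-order visits the left subtree, then the right subtree, then the node.
At T: go left to D.
  At D: go left to J.
    J is a leaf — visit J.
  At D: go right to H.
    At H: go left to U.
      U is a leaf — visit U.
    At H: go right to A.
      At A: go left to E.
        E is a leaf — visit E.
      At A: go right to S.
        At S: go left to G.
          G is a leaf — visit G.
        At S: go right to V.
          At V: go left to L.
            L is a leaf — visit L.
          At V: go right to C.
            C is a leaf — visit C.
          Visit V.
        Visit S.
      Visit A.
    Visit H.
  Visit D.
At T: go right to W.
  At W: no left child.
  At W: go right to Q.
    At Q: go left to X.
      X is a leaf — visit X.
    At Q: go right to M.
      M is a leaf — visit M.
    Visit Q.
  Visit W.
Visit T.
Full post-order sequence: J, U, E, G, L, C, V, S, A, H, D, X, M, Q, W, T.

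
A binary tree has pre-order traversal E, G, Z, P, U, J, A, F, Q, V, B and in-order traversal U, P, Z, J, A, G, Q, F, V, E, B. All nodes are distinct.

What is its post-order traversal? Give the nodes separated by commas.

U, P, A, J, Z, Q, V, F, G, B, E

The first element of pre-order is the root; it splits in-order into left and right subtrees.
Root E: left subtree has 9 nodes {U, P, Z, J, A, G, Q, F, V}, right has 1 {B}.
  Root G: left subtree has 5 nodes {U, P, Z, J, A}, right has 3 {Q, F, V}.
    Root Z: left subtree has 2 nodes {U, P}, right has 2 {J, A}.
      Root P: left subtree has 1 node {U}, right has 0 { }.
      Root J: left subtree has 0 nodes { }, right has 1 {A}.
    Root F: left subtree has 1 node {Q}, right has 1 {V}.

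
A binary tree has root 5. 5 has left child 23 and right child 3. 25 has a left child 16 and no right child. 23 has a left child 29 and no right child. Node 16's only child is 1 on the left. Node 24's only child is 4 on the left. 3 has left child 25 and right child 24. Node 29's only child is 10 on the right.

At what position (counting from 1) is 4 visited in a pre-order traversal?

10

Pre-order visits the node, then its left subtree, then its right subtree.
Visit 5.
At 5: go left to 23.
  Visit 23.
  At 23: go left to 29.
    Visit 29.
    At 29: no left child.
    At 29: go right to 10.
      10 is a leaf — visit 10.
  At 23: no right child.
At 5: go right to 3.
  Visit 3.
  At 3: go left to 25.
    Visit 25.
    At 25: go left to 16.
      Visit 16.
      At 16: go left to 1.
        1 is a leaf — visit 1.
      At 16: no right child.
    At 25: no right child.
  At 3: go right to 24.
    Visit 24.
    At 24: go left to 4.
      4 is a leaf — visit 4.
    At 24: no right child.
Full pre-order sequence: 5, 23, 29, 10, 3, 25, 16, 1, 24, 4.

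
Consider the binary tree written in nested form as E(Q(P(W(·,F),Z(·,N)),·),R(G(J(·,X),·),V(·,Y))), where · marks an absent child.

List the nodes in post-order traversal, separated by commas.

F, W, N, Z, P, Q, X, J, G, Y, V, R, E

Post-order visits the left subtree, then the right subtree, then the node.
At E: go left to Q.
  At Q: go left to P.
    At P: go left to W.
      At W: no left child.
      At W: go right to F.
        F is a leaf — visit F.
      Visit W.
    At P: go right to Z.
      At Z: no left child.
      At Z: go right to N.
        N is a leaf — visit N.
      Visit Z.
    Visit P.
  At Q: no right child.
  Visit Q.
At E: go right to R.
  At R: go left to G.
    At G: go left to J.
      At J: no left child.
      At J: go right to X.
        X is a leaf — visit X.
      Visit J.
    At G: no right child.
    Visit G.
  At R: go right to V.
    At V: no left child.
    At V: go right to Y.
      Y is a leaf — visit Y.
    Visit V.
  Visit R.
Visit E.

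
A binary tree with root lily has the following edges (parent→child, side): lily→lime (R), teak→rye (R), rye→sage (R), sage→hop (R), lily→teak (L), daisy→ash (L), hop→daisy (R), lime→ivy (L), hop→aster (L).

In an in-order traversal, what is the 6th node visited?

In-order visits the left subtree, then the node, then the right subtree.
At lily: go left to teak.
  At teak: no left child.
  Visit teak.
  At teak: go right to rye.
    At rye: no left child.
    Visit rye.
    At rye: go right to sage.
      At sage: no left child.
      Visit sage.
      At sage: go right to hop.
        At hop: go left to aster.
          aster is a leaf — visit aster.
        Visit hop.
        At hop: go right to daisy.
          At daisy: go left to ash.
            ash is a leaf — visit ash.
          Visit daisy.
          At daisy: no right child.
Visit lily.
At lily: go right to lime.
  At lime: go left to ivy.
    ivy is a leaf — visit ivy.
  Visit lime.
  At lime: no right child.
Full in-order sequence: teak, rye, sage, aster, hop, ash, daisy, lily, ivy, lime.

ash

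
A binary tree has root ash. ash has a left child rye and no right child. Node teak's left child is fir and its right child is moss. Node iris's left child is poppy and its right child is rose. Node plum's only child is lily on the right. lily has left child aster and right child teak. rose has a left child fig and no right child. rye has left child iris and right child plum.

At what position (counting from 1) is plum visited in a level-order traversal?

4

Level-order visits nodes level by level from the root, left to right within each level.
Level 0: ash
Level 1: rye
Level 2: iris, plum
Level 3: poppy, rose, lily
Level 4: fig, aster, teak
Level 5: fir, moss
Full level-order sequence: ash, rye, iris, plum, poppy, rose, lily, fig, aster, teak, fir, moss.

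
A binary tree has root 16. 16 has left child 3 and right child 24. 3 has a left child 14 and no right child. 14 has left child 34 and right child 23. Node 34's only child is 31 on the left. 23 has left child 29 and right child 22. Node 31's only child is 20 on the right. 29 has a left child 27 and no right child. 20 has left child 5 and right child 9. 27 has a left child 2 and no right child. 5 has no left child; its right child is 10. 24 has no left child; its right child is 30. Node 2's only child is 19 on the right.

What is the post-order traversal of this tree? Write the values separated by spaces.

10 5 9 20 31 34 19 2 27 29 22 23 14 3 30 24 16

Post-order visits the left subtree, then the right subtree, then the node.
At 16: go left to 3.
  At 3: go left to 14.
    At 14: go left to 34.
      At 34: go left to 31.
        At 31: no left child.
        At 31: go right to 20.
          At 20: go left to 5.
            At 5: no left child.
            At 5: go right to 10.
              10 is a leaf — visit 10.
            Visit 5.
          At 20: go right to 9.
            9 is a leaf — visit 9.
          Visit 20.
        Visit 31.
      At 34: no right child.
      Visit 34.
    At 14: go right to 23.
      At 23: go left to 29.
        At 29: go left to 27.
          At 27: go left to 2.
            At 2: no left child.
            At 2: go right to 19.
              19 is a leaf — visit 19.
            Visit 2.
          At 27: no right child.
          Visit 27.
        At 29: no right child.
        Visit 29.
      At 23: go right to 22.
        22 is a leaf — visit 22.
      Visit 23.
    Visit 14.
  At 3: no right child.
  Visit 3.
At 16: go right to 24.
  At 24: no left child.
  At 24: go right to 30.
    30 is a leaf — visit 30.
  Visit 24.
Visit 16.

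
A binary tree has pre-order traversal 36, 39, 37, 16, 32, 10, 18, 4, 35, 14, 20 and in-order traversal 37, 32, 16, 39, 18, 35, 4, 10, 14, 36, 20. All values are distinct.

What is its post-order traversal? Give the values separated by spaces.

32 16 37 35 4 18 14 10 39 20 36

The first element of pre-order is the root; it splits in-order into left and right subtrees.
Root 36: left subtree has 9 nodes {37, 32, 16, 39, 18, 35, 4, 10, 14}, right has 1 {20}.
  Root 39: left subtree has 3 nodes {37, 32, 16}, right has 5 {18, 35, 4, 10, 14}.
    Root 37: left subtree has 0 nodes { }, right has 2 {32, 16}.
      Root 16: left subtree has 1 node {32}, right has 0 { }.
    Root 10: left subtree has 3 nodes {18, 35, 4}, right has 1 {14}.
      Root 18: left subtree has 0 nodes { }, right has 2 {35, 4}.
        Root 4: left subtree has 1 node {35}, right has 0 { }.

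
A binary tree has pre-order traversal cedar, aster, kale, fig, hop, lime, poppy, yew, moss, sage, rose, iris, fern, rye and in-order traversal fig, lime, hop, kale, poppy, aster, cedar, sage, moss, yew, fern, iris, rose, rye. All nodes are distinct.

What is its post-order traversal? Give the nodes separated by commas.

lime, hop, fig, poppy, kale, aster, sage, moss, fern, iris, rye, rose, yew, cedar

The first element of pre-order is the root; it splits in-order into left and right subtrees.
Root cedar: left subtree has 6 nodes {fig, lime, hop, kale, poppy, aster}, right has 7 {sage, moss, yew, fern, iris, rose, rye}.
  Root aster: left subtree has 5 nodes {fig, lime, hop, kale, poppy}, right has 0 { }.
    Root kale: left subtree has 3 nodes {fig, lime, hop}, right has 1 {poppy}.
      Root fig: left subtree has 0 nodes { }, right has 2 {lime, hop}.
        Root hop: left subtree has 1 node {lime}, right has 0 { }.
  Root yew: left subtree has 2 nodes {sage, moss}, right has 4 {fern, iris, rose, rye}.
    Root moss: left subtree has 1 node {sage}, right has 0 { }.
    Root rose: left subtree has 2 nodes {fern, iris}, right has 1 {rye}.
      Root iris: left subtree has 1 node {fern}, right has 0 { }.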